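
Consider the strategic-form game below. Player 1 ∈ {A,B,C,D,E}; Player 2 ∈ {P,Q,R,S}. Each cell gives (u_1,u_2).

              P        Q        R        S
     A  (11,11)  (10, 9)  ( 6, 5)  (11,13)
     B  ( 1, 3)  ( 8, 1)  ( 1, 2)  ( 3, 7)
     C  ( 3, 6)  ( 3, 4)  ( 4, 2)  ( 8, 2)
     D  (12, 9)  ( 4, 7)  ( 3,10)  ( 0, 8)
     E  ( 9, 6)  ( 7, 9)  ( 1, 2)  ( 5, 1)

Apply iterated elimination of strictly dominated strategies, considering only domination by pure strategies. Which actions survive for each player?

Remaining: P1:{A,D} P2:{P,R,S}

P1 drop B (A beats it: P:11>1 Q:10>8 R:6>1 S:11>3)
P1 drop C (A beats it: P:11>3 Q:10>3 R:6>4 S:11>8)
P1 drop E (A beats it: P:11>9 Q:10>7 R:6>1 S:11>5)
P2 drop Q (P beats it: A:11>9 D:9>7)
P1→{A,D} P2→{P,R,S}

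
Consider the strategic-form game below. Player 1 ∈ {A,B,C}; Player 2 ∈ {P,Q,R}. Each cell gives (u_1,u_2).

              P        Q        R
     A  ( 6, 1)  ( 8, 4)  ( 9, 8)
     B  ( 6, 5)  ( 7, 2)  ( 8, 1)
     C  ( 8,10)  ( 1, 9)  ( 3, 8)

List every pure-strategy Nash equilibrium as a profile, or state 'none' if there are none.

(A,P): not NE [P1→C gives 8>6; P2→R gives 8>1]
(A,Q): not NE [P2→R gives 8>4]
(A,R): NE
(B,P): not NE [P1→C gives 8>6]
(B,Q): not NE [P1→A gives 8>7; P2→P gives 5>2]
(B,R): not NE [P1→A gives 9>8; P2→P gives 5>1]
(C,P): NE
(C,Q): not NE [P1→A gives 8>1; P2→P gives 10>9]
(C,R): not NE [P1→A gives 9>3; P2→P gives 10>8]

PSNE = {(A,R), (C,P)}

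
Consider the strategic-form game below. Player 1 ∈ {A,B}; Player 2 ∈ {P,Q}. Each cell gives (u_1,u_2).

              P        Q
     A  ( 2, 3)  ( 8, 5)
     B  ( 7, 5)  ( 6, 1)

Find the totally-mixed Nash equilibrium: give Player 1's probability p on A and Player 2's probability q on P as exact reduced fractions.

P1 indiff ⇒ q·2+(1-q)·8 = q·7+(1-q)·6 ⇒ q(-5) = (1-q)(-2) ⇒ q = 2/7
P2 indiff ⇒ p·3+(1-p)·5 = p·5+(1-p)·1 ⇒ p(-2) = (1-p)(-4) ⇒ p = 2/3

(p,q) = (2/3, 2/7)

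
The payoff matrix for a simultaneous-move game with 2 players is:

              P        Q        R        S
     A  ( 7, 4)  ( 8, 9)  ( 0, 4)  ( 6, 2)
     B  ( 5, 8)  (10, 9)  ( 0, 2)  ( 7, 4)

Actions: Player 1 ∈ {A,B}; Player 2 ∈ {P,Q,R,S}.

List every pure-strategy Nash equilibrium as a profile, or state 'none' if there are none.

NE set: (B,Q)

(A,P): not NE [P2→Q gives 9>4]
(A,Q): not NE [P1→B gives 10>8]
(A,R): not NE [P2→Q gives 9>4]
(A,S): not NE [P1→B gives 7>6; P2→Q gives 9>2]
(B,P): not NE [P1→A gives 7>5; P2→Q gives 9>8]
(B,Q): NE
(B,R): not NE [P2→Q gives 9>2]
(B,S): not NE [P2→Q gives 9>4]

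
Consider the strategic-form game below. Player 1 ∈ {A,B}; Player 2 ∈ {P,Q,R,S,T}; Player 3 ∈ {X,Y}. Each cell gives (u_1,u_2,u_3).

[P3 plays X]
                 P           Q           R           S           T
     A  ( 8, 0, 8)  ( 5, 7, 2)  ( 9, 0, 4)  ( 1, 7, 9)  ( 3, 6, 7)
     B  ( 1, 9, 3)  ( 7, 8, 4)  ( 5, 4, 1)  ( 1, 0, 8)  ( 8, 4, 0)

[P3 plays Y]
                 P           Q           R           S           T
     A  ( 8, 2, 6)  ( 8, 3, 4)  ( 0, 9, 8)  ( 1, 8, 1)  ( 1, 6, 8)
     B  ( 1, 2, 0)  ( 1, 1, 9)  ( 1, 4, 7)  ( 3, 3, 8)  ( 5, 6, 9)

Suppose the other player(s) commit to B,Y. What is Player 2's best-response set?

argmax u_2 = {T}

u_2(P vs B,Y) = 2
u_2(Q vs B,Y) = 1
u_2(R vs B,Y) = 4
u_2(S vs B,Y) = 3
u_2(T vs B,Y) = 6
max payoff 6 at {T}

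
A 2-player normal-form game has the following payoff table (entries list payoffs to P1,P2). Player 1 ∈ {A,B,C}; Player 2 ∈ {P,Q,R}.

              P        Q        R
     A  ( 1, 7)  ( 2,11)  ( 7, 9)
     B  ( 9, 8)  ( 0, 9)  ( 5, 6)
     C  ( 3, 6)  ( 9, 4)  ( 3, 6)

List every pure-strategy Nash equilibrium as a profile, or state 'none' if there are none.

(A,P): not NE [P1→B gives 9>1; P2→Q gives 11>7]
(A,Q): not NE [P1→C gives 9>2]
(A,R): not NE [P2→Q gives 11>9]
(B,P): not NE [P2→Q gives 9>8]
(B,Q): not NE [P1→C gives 9>0]
(B,R): not NE [P1→A gives 7>5; P2→Q gives 9>6]
(C,P): not NE [P1→B gives 9>3]
(C,Q): not NE [P2→R gives 6>4]
(C,R): not NE [P1→A gives 7>3]

No pure NE.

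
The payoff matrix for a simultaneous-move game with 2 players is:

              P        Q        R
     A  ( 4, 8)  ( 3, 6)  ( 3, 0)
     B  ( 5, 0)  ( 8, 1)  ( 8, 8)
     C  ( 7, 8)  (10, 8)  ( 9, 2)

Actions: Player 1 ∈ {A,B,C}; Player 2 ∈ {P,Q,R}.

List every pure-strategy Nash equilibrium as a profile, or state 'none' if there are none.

NE set: (C,P), (C,Q)

(A,P): not NE [P1→C gives 7>4]
(A,Q): not NE [P1→C gives 10>3; P2→P gives 8>6]
(A,R): not NE [P1→C gives 9>3; P2→P gives 8>0]
(B,P): not NE [P1→C gives 7>5; P2→R gives 8>0]
(B,Q): not NE [P1→C gives 10>8; P2→R gives 8>1]
(B,R): not NE [P1→C gives 9>8]
(C,P): NE
(C,Q): NE
(C,R): not NE [P2→Q gives 8>2]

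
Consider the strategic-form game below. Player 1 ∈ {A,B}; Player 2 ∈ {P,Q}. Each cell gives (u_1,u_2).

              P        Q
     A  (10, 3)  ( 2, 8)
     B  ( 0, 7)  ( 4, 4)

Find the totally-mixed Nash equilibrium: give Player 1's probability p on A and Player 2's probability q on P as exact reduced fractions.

P1 indiff ⇒ q·10+(1-q)·2 = q·0+(1-q)·4 ⇒ q(10) = (1-q)(2) ⇒ q = 1/6
P2 indiff ⇒ p·3+(1-p)·7 = p·8+(1-p)·4 ⇒ p(-5) = (1-p)(-3) ⇒ p = 3/8

P1 mixes 3/8 on A; P2 mixes 1/6 on P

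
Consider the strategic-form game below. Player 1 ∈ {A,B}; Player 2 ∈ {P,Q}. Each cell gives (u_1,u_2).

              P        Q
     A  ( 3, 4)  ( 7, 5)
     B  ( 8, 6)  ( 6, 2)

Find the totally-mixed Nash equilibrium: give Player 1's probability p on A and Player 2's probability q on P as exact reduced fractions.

P1 indiff ⇒ q·3+(1-q)·7 = q·8+(1-q)·6 ⇒ q(-5) = (1-q)(-1) ⇒ q = 1/6
P2 indiff ⇒ p·4+(1-p)·6 = p·5+(1-p)·2 ⇒ p(-1) = (1-p)(-4) ⇒ p = 4/5

P1 mixes 4/5 on A; P2 mixes 1/6 on P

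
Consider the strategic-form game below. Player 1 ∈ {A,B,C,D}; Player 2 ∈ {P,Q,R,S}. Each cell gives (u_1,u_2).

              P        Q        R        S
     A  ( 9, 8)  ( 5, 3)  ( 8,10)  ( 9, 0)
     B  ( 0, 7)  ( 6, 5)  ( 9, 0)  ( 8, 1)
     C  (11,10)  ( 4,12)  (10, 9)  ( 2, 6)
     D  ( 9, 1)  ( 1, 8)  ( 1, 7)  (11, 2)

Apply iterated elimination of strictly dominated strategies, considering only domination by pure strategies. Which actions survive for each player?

IESDS → P1:{A,B,C} P2:{P,Q,R}

P2 drop S (Q beats it: A:3>0 B:5>1 C:12>6 D:8>2)
P1 drop D (C beats it: P:11>9 Q:4>1 R:10>1)
P1→{A,B,C} P2→{P,Q,R}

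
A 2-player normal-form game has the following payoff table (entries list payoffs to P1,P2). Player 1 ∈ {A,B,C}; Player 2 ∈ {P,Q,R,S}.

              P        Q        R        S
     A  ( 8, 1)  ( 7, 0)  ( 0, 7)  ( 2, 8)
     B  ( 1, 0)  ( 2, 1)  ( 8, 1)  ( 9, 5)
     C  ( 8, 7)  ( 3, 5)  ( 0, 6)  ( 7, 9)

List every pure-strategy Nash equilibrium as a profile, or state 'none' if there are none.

(A,P): not NE [P2→S gives 8>1]
(A,Q): not NE [P2→S gives 8>0]
(A,R): not NE [P1→B gives 8>0; P2→S gives 8>7]
(A,S): not NE [P1→B gives 9>2]
(B,P): not NE [P1→C gives 8>1; P2→S gives 5>0]
(B,Q): not NE [P1→A gives 7>2; P2→S gives 5>1]
(B,R): not NE [P2→S gives 5>1]
(B,S): NE
(C,P): not NE [P2→S gives 9>7]
(C,Q): not NE [P1→A gives 7>3; P2→S gives 9>5]
(C,R): not NE [P1→B gives 8>0; P2→S gives 9>6]
(C,S): not NE [P1→B gives 9>7]

PSNE = {(B,S)}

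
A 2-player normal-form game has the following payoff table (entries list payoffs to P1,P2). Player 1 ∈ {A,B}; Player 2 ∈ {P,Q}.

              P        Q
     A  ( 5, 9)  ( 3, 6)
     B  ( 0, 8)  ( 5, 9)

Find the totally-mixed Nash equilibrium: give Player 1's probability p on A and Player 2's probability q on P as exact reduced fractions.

P1 indiff ⇒ q·5+(1-q)·3 = q·0+(1-q)·5 ⇒ q(5) = (1-q)(2) ⇒ q = 2/7
P2 indiff ⇒ p·9+(1-p)·8 = p·6+(1-p)·9 ⇒ p(3) = (1-p)(1) ⇒ p = 1/4

p=1/4, q=2/7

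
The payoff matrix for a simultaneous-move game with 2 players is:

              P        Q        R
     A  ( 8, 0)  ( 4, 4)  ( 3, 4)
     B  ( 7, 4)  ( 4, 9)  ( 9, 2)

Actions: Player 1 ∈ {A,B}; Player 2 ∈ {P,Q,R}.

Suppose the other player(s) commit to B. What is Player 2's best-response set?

u_2(P vs B) = 4
u_2(Q vs B) = 9
u_2(R vs B) = 2
max payoff 9 at {Q}

P2 best: {Q}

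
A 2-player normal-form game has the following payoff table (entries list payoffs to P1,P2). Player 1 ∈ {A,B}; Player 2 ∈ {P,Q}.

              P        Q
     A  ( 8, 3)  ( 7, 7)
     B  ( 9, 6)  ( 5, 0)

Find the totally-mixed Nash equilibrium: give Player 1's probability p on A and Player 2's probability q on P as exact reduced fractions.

p=3/5, q=2/3

P1 indiff ⇒ q·8+(1-q)·7 = q·9+(1-q)·5 ⇒ q(-1) = (1-q)(-2) ⇒ q = 2/3
P2 indiff ⇒ p·3+(1-p)·6 = p·7+(1-p)·0 ⇒ p(-4) = (1-p)(-6) ⇒ p = 3/5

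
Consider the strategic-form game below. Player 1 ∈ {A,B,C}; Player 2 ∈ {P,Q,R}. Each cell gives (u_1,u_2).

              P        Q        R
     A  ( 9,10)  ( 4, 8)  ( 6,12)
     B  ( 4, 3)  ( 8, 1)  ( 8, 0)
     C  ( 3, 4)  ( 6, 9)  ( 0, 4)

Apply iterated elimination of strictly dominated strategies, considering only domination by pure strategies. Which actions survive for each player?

Survivors P1:{A,B} P2:{P,R}

P1 drop C (B beats it: P:4>3 Q:8>6 R:8>0)
P2 drop Q (P beats it: A:10>8 B:3>1)
P1→{A,B} P2→{P,R}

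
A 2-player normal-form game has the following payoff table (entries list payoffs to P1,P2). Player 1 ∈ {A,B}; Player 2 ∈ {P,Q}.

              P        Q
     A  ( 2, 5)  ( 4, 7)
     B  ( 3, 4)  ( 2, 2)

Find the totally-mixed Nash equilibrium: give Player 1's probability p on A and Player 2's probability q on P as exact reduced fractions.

p=1/2, q=2/3

P1 indiff ⇒ q·2+(1-q)·4 = q·3+(1-q)·2 ⇒ q(-1) = (1-q)(-2) ⇒ q = 2/3
P2 indiff ⇒ p·5+(1-p)·4 = p·7+(1-p)·2 ⇒ p(-2) = (1-p)(-2) ⇒ p = 1/2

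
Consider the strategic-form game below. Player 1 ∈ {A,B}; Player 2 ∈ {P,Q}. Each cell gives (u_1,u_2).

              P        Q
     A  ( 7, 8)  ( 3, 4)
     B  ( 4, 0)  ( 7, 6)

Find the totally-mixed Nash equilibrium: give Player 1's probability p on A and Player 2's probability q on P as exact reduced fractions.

P1 indiff ⇒ q·7+(1-q)·3 = q·4+(1-q)·7 ⇒ q(3) = (1-q)(4) ⇒ q = 4/7
P2 indiff ⇒ p·8+(1-p)·0 = p·4+(1-p)·6 ⇒ p(4) = (1-p)(6) ⇒ p = 3/5

(p,q) = (3/5, 4/7)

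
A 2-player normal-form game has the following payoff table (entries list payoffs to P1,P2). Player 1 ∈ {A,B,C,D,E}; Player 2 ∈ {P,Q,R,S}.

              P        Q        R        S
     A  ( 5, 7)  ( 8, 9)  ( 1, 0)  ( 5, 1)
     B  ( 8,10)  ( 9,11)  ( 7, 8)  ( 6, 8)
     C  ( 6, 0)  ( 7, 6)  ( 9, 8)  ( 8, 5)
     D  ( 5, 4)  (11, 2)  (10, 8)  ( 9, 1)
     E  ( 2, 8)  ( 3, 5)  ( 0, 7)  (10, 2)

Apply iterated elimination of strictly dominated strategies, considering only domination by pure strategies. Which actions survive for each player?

P1 drop A (B beats it: P:8>5 Q:9>8 R:7>1 S:6>5)
P2 drop S (Q beats it: B:11>8 C:6>5 D:2>1 E:5>2)
P1 drop E (B beats it: P:8>2 Q:9>3 R:7>0)
P1→{B,C,D} P2→{P,Q,R}

Survivors P1:{B,C,D} P2:{P,Q,R}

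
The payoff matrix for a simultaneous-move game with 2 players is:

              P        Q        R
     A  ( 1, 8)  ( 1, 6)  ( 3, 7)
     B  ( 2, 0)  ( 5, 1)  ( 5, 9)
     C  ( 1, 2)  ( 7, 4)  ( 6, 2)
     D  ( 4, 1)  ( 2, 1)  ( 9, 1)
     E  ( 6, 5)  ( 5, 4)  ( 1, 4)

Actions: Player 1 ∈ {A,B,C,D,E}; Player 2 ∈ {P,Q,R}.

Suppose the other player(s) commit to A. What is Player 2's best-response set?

u_2(P vs A) = 8
u_2(Q vs A) = 6
u_2(R vs A) = 7
max payoff 8 at {P}

P2 best: {P}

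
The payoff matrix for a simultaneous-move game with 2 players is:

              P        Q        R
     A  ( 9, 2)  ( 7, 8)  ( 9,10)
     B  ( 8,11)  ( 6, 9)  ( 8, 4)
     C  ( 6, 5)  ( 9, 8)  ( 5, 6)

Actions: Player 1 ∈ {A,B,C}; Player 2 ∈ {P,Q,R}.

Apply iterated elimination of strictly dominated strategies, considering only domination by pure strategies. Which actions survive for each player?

Remaining: P1:{A,C} P2:{Q,R}

P1 drop B (A beats it: P:9>8 Q:7>6 R:9>8)
P2 drop P (Q beats it: A:8>2 C:8>5)
P1→{A,C} P2→{Q,R}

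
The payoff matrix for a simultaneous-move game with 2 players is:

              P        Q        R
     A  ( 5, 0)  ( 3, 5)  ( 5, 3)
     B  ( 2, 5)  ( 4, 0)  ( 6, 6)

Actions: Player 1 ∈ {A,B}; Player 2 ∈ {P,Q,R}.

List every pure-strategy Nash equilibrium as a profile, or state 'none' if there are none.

PSNE = {(B,R)}

(A,P): not NE [P2→Q gives 5>0]
(A,Q): not NE [P1→B gives 4>3]
(A,R): not NE [P1→B gives 6>5; P2→Q gives 5>3]
(B,P): not NE [P1→A gives 5>2; P2→R gives 6>5]
(B,Q): not NE [P2→R gives 6>0]
(B,R): NE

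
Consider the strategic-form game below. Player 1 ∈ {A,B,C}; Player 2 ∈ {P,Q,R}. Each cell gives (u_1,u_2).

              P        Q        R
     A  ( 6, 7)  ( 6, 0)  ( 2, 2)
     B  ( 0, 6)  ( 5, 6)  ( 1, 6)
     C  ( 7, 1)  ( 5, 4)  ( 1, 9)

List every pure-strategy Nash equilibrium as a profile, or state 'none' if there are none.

(A,P): not NE [P1→C gives 7>6]
(A,Q): not NE [P2→P gives 7>0]
(A,R): not NE [P2→P gives 7>2]
(B,P): not NE [P1→C gives 7>0]
(B,Q): not NE [P1→A gives 6>5]
(B,R): not NE [P1→A gives 2>1]
(C,P): not NE [P2→R gives 9>1]
(C,Q): not NE [P1→A gives 6>5; P2→R gives 9>4]
(C,R): not NE [P1→A gives 2>1]

No pure NE.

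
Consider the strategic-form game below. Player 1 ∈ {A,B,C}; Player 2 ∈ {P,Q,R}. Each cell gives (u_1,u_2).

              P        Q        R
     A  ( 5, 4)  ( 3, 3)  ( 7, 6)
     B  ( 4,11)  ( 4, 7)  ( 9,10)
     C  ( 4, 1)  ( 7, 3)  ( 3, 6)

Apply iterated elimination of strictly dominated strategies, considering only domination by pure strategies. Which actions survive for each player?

P2 drop Q (R beats it: A:6>3 B:10>7 C:6>3)
P1 drop C (A beats it: P:5>4 R:7>3)
P1→{A,B} P2→{P,R}

IESDS → P1:{A,B} P2:{P,R}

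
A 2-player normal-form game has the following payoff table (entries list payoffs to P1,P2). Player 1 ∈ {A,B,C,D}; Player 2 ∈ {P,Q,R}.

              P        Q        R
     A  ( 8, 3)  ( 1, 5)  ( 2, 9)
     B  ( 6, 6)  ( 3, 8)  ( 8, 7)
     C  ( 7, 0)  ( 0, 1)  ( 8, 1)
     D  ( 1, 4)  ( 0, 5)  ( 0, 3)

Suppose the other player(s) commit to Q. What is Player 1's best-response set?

BR_1 = {B}

u_1(A vs Q) = 1
u_1(B vs Q) = 3
u_1(C vs Q) = 0
u_1(D vs Q) = 0
max payoff 3 at {B}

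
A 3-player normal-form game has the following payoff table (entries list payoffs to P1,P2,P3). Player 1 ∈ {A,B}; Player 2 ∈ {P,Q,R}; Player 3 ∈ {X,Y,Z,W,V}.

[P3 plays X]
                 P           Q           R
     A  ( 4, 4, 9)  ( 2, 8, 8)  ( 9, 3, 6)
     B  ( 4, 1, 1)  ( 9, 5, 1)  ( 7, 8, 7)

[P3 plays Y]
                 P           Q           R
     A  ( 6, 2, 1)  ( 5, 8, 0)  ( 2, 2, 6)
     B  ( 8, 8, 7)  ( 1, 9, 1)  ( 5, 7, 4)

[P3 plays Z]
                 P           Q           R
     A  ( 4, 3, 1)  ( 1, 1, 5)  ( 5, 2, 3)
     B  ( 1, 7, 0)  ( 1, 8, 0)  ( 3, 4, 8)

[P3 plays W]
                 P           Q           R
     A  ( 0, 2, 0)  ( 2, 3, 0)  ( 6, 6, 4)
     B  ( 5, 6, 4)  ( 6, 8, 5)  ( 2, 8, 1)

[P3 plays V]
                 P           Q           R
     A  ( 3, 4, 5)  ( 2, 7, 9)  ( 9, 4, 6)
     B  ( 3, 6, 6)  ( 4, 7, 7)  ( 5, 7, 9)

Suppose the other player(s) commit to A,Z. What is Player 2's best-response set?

P2 best: {P}

u_2(P vs A,Z) = 3
u_2(Q vs A,Z) = 1
u_2(R vs A,Z) = 2
max payoff 3 at {P}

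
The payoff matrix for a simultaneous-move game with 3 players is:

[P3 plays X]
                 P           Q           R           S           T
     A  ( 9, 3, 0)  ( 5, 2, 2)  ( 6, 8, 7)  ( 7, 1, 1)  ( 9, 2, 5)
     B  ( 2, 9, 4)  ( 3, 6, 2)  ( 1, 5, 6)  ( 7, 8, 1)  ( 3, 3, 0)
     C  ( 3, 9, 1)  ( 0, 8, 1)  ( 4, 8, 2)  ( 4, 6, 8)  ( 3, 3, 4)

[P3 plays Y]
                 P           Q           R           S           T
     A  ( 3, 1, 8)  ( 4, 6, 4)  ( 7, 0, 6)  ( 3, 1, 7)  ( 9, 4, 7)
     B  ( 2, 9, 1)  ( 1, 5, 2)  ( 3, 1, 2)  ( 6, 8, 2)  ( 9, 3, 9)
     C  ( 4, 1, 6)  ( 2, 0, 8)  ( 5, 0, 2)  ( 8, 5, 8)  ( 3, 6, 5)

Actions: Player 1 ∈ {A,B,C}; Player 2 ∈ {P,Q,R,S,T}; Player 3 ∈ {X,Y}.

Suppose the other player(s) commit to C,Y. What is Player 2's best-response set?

u_2(P vs C,Y) = 1
u_2(Q vs C,Y) = 0
u_2(R vs C,Y) = 0
u_2(S vs C,Y) = 5
u_2(T vs C,Y) = 6
max payoff 6 at {T}

BR_2 = {T}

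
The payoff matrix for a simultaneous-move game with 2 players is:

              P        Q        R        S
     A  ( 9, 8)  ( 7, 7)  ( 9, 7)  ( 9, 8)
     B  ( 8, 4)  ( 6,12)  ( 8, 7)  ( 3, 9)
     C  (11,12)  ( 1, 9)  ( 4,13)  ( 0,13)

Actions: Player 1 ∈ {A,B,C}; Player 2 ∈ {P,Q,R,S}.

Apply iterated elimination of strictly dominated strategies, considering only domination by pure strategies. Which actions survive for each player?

P1 drop B (A beats it: P:9>8 Q:7>6 R:9>8 S:9>3)
P2 drop Q (P beats it: A:8>7 C:12>9)
P1→{A,C} P2→{P,R,S}

Survivors P1:{A,C} P2:{P,R,S}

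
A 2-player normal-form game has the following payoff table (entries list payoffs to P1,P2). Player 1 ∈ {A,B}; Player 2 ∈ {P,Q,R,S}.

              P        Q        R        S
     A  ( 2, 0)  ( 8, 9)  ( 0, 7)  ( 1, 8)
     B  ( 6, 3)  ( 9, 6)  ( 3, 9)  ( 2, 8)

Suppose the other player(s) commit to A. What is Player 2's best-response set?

u_2(P vs A) = 0
u_2(Q vs A) = 9
u_2(R vs A) = 7
u_2(S vs A) = 8
max payoff 9 at {Q}

argmax u_2 = {Q}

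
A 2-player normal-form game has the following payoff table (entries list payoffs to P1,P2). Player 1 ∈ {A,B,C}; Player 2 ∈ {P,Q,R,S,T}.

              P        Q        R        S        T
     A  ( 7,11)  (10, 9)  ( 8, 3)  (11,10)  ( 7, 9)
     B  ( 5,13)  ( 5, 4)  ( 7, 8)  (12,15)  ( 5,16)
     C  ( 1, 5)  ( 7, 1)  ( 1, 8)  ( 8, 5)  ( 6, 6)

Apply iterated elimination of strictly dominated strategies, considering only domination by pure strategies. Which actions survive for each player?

Survivors P1:{A,B} P2:{P,S,T}

P1 drop C (A beats it: P:7>1 Q:10>7 R:8>1 S:11>8 T:7>6)
P2 drop Q (P beats it: A:11>9 B:13>4)
P2 drop R (P beats it: A:11>3 B:13>8)
P1→{A,B} P2→{P,S,T}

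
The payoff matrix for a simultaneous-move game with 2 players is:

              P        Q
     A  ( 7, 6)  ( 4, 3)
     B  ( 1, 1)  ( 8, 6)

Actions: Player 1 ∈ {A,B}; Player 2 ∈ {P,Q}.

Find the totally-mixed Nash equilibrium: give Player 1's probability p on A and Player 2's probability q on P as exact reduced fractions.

P1 indiff ⇒ q·7+(1-q)·4 = q·1+(1-q)·8 ⇒ q(6) = (1-q)(4) ⇒ q = 2/5
P2 indiff ⇒ p·6+(1-p)·1 = p·3+(1-p)·6 ⇒ p(3) = (1-p)(5) ⇒ p = 5/8

P1 mixes 5/8 on A; P2 mixes 2/5 on P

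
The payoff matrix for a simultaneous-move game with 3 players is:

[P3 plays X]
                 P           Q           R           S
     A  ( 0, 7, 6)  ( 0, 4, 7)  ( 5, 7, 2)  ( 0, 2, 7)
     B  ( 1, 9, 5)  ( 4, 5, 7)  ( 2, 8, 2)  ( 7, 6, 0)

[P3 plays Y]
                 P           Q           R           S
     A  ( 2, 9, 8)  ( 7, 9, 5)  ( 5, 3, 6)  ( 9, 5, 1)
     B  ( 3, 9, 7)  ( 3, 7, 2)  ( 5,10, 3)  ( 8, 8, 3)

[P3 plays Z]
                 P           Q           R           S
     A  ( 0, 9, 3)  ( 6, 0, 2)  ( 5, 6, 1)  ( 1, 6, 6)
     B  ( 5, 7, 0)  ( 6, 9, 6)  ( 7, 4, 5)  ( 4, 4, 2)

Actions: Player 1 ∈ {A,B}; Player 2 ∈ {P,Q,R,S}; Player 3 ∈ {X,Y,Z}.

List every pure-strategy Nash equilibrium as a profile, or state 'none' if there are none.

(A,P,X): not NE [P1→B gives 1>0; P3→Y gives 8>6]
(A,P,Y): not NE [P1→B gives 3>2]
(A,P,Z): not NE [P1→B gives 5>0; P3→Y gives 8>3]
(A,Q,X): not NE [P1→B gives 4>0; P2→R gives 7>4]
(A,Q,Y): not NE [P3→X gives 7>5]
(A,Q,Z): not NE [P2→P gives 9>0; P3→X gives 7>2]
(A,R,X): not NE [P3→Y gives 6>2]
(A,R,Y): not NE [P2→Q gives 9>3]
(A,R,Z): not NE [P1→B gives 7>5; P2→P gives 9>6; P3→Y gives 6>1]
(A,S,X): not NE [P1→B gives 7>0; P2→R gives 7>2]
(A,S,Y): not NE [P2→Q gives 9>5; P3→X gives 7>1]
(A,S,Z): not NE [P1→B gives 4>1; P2→P gives 9>6; P3→X gives 7>6]
(B,P,X): not NE [P3→Y gives 7>5]
(B,P,Y): not NE [P2→R gives 10>9]
(B,P,Z): not NE [P2→Q gives 9>7; P3→Y gives 7>0]
(B,Q,X): not NE [P2→P gives 9>5]
(B,Q,Y): not NE [P1→A gives 7>3; P2→R gives 10>7; P3→X gives 7>2]
(B,Q,Z): not NE [P3→X gives 7>6]
(B,R,X): not NE [P1→A gives 5>2; P2→P gives 9>8; P3→Z gives 5>2]
(B,R,Y): not NE [P3→Z gives 5>3]
(B,R,Z): not NE [P2→Q gives 9>4]
(B,S,X): not NE [P2→P gives 9>6; P3→Y gives 3>0]
(B,S,Y): not NE [P1→A gives 9>8; P2→R gives 10>8]
(B,S,Z): not NE [P2→Q gives 9>4; P3→Y gives 3>2]

PSNE: ∅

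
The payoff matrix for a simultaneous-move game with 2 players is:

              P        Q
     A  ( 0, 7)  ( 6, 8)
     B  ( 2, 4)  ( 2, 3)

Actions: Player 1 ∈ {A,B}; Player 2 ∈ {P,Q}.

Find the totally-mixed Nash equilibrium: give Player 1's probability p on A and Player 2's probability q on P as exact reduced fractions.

p=1/2, q=2/3

P1 indiff ⇒ q·0+(1-q)·6 = q·2+(1-q)·2 ⇒ q(-2) = (1-q)(-4) ⇒ q = 2/3
P2 indiff ⇒ p·7+(1-p)·4 = p·8+(1-p)·3 ⇒ p(-1) = (1-p)(-1) ⇒ p = 1/2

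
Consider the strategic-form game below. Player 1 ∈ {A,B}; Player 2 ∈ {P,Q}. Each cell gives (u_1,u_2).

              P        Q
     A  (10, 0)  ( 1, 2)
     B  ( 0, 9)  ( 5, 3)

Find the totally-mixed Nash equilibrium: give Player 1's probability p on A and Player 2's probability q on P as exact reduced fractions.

P1 indiff ⇒ q·10+(1-q)·1 = q·0+(1-q)·5 ⇒ q(10) = (1-q)(4) ⇒ q = 2/7
P2 indiff ⇒ p·0+(1-p)·9 = p·2+(1-p)·3 ⇒ p(-2) = (1-p)(-6) ⇒ p = 3/4

(p,q) = (3/4, 2/7)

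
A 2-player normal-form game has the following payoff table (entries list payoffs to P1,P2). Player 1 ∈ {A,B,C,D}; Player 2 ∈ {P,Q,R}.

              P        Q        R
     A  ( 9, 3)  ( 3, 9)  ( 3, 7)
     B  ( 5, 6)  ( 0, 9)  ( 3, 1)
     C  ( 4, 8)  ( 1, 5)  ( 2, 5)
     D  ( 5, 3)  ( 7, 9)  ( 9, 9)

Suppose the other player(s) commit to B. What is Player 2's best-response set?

u_2(P vs B) = 6
u_2(Q vs B) = 9
u_2(R vs B) = 1
max payoff 9 at {Q}

P2 best: {Q}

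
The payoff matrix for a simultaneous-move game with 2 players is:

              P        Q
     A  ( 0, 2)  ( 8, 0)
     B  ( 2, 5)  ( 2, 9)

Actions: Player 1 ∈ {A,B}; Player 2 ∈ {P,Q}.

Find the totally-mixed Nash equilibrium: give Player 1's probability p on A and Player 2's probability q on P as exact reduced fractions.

p=2/3, q=3/4

P1 indiff ⇒ q·0+(1-q)·8 = q·2+(1-q)·2 ⇒ q(-2) = (1-q)(-6) ⇒ q = 3/4
P2 indiff ⇒ p·2+(1-p)·5 = p·0+(1-p)·9 ⇒ p(2) = (1-p)(4) ⇒ p = 2/3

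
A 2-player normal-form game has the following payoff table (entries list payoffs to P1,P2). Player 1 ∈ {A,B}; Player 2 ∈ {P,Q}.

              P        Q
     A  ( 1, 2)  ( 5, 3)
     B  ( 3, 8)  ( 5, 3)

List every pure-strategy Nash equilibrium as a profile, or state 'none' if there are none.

(A,P): not NE [P1→B gives 3>1; P2→Q gives 3>2]
(A,Q): NE
(B,P): NE
(B,Q): not NE [P2→P gives 8>3]

PSNE = {(A,Q), (B,P)}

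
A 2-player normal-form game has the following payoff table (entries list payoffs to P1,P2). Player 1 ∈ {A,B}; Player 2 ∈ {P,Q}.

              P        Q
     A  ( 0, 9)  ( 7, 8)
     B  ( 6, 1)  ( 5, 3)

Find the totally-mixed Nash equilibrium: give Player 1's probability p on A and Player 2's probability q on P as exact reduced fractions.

P1 indiff ⇒ q·0+(1-q)·7 = q·6+(1-q)·5 ⇒ q(-6) = (1-q)(-2) ⇒ q = 1/4
P2 indiff ⇒ p·9+(1-p)·1 = p·8+(1-p)·3 ⇒ p(1) = (1-p)(2) ⇒ p = 2/3

(p,q) = (2/3, 1/4)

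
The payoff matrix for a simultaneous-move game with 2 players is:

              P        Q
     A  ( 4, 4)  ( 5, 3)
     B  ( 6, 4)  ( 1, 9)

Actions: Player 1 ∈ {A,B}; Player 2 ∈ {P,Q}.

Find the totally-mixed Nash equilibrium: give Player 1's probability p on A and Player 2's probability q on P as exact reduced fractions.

P1 indiff ⇒ q·4+(1-q)·5 = q·6+(1-q)·1 ⇒ q(-2) = (1-q)(-4) ⇒ q = 2/3
P2 indiff ⇒ p·4+(1-p)·4 = p·3+(1-p)·9 ⇒ p(1) = (1-p)(5) ⇒ p = 5/6

p=5/6, q=2/3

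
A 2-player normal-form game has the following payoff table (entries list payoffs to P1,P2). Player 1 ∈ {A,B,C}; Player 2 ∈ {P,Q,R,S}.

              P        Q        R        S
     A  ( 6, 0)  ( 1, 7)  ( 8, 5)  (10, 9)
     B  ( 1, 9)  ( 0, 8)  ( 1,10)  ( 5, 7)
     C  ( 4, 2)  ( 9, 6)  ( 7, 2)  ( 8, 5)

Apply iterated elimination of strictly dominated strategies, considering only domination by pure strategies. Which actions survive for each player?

Remaining: P1:{A,C} P2:{Q,S}

P1 drop B (A beats it: P:6>1 Q:1>0 R:8>1 S:10>5)
P2 drop P (Q beats it: A:7>0 C:6>2)
P2 drop R (Q beats it: A:7>5 C:6>2)
P1→{A,C} P2→{Q,S}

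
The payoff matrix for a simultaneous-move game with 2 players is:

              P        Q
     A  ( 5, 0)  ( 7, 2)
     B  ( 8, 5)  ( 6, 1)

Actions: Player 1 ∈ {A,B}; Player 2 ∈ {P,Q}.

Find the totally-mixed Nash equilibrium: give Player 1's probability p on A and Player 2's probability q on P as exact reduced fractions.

P1 indiff ⇒ q·5+(1-q)·7 = q·8+(1-q)·6 ⇒ q(-3) = (1-q)(-1) ⇒ q = 1/4
P2 indiff ⇒ p·0+(1-p)·5 = p·2+(1-p)·1 ⇒ p(-2) = (1-p)(-4) ⇒ p = 2/3

P1 mixes 2/3 on A; P2 mixes 1/4 on P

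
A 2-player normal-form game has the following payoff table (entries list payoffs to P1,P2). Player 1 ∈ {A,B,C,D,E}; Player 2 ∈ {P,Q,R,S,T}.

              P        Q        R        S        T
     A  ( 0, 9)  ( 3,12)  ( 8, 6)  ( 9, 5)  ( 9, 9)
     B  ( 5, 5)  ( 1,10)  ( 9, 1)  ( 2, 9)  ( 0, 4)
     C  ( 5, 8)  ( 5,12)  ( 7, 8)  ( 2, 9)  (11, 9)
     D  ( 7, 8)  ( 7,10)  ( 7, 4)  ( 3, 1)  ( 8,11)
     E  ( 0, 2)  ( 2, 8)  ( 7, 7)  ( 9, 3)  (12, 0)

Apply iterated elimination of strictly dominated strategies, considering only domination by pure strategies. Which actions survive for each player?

P2 drop P (Q beats it: A:12>9 B:10>5 C:12>8 D:10>8 E:8>2)
P2 drop R (Q beats it: A:12>6 B:10>1 C:12>8 D:10>4 E:8>7)
P1 drop B (A beats it: Q:3>1 S:9>2 T:9>0)
P2 drop S (Q beats it: A:12>5 C:12>9 D:10>1 E:8>3)
P1 drop A (C beats it: Q:5>3 T:11>9)
P1→{C,D,E} P2→{Q,T}

Remaining: P1:{C,D,E} P2:{Q,T}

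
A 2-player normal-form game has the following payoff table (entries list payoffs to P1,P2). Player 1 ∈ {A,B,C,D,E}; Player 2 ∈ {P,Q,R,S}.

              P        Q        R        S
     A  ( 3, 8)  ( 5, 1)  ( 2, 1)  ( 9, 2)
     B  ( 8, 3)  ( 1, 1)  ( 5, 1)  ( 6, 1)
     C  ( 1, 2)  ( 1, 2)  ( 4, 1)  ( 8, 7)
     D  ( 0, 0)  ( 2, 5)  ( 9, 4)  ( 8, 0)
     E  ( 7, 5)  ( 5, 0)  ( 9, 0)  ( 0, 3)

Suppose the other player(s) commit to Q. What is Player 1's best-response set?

u_1(A vs Q) = 5
u_1(B vs Q) = 1
u_1(C vs Q) = 1
u_1(D vs Q) = 2
u_1(E vs Q) = 5
max payoff 5 at {A,E}

BR_1 = {A,E}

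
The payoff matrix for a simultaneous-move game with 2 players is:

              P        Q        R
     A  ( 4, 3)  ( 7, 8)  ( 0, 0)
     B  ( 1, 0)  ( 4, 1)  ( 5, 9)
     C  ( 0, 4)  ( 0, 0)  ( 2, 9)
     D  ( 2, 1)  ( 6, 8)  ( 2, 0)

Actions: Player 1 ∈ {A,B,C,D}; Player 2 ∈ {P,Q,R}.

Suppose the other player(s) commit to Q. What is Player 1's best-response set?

BR_1 = {A}

u_1(A vs Q) = 7
u_1(B vs Q) = 4
u_1(C vs Q) = 0
u_1(D vs Q) = 6
max payoff 7 at {A}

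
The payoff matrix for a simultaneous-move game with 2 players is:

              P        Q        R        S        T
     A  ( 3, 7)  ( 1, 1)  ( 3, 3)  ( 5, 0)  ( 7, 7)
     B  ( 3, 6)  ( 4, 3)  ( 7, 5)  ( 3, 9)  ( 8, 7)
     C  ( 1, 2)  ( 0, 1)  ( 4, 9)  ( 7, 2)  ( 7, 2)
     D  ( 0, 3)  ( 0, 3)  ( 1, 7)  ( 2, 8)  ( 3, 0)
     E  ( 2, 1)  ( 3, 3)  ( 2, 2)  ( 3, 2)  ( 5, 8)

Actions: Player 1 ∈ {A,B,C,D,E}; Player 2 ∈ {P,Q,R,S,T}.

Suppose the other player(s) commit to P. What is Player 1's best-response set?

u_1(A vs P) = 3
u_1(B vs P) = 3
u_1(C vs P) = 1
u_1(D vs P) = 0
u_1(E vs P) = 2
max payoff 3 at {A,B}

BR_1 = {A,B}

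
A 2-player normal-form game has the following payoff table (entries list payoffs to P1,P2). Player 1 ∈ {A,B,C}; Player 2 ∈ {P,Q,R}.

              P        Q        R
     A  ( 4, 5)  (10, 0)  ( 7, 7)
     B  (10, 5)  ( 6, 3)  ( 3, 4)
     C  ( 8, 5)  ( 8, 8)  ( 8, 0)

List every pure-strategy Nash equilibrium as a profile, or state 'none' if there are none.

(A,P): not NE [P1→B gives 10>4; P2→R gives 7>5]
(A,Q): not NE [P2→R gives 7>0]
(A,R): not NE [P1→C gives 8>7]
(B,P): NE
(B,Q): not NE [P1→A gives 10>6; P2→P gives 5>3]
(B,R): not NE [P1→C gives 8>3; P2→P gives 5>4]
(C,P): not NE [P1→B gives 10>8; P2→Q gives 8>5]
(C,Q): not NE [P1→A gives 10>8]
(C,R): not NE [P2→Q gives 8>0]

Nash profiles: (B,P)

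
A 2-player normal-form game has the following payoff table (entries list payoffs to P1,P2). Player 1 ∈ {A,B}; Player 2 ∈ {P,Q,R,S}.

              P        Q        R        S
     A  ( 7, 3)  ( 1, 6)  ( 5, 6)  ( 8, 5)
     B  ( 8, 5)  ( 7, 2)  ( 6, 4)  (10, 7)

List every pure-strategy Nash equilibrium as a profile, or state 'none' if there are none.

(A,P): not NE [P1→B gives 8>7; P2→R gives 6>3]
(A,Q): not NE [P1→B gives 7>1]
(A,R): not NE [P1→B gives 6>5]
(A,S): not NE [P1→B gives 10>8; P2→R gives 6>5]
(B,P): not NE [P2→S gives 7>5]
(B,Q): not NE [P2→S gives 7>2]
(B,R): not NE [P2→S gives 7>4]
(B,S): NE

NE set: (B,S)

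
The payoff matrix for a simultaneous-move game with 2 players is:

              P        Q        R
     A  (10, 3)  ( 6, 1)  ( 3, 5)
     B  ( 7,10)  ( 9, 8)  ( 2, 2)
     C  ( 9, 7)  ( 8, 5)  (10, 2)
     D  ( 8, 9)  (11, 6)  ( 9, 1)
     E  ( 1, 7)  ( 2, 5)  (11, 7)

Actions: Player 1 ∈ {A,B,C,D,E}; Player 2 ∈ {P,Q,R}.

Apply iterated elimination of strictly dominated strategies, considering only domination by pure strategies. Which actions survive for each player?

Remaining: P1:{A,C,E} P2:{P,R}

P1 drop B (D beats it: P:8>7 Q:11>9 R:9>2)
P2 drop Q (P beats it: A:3>1 C:7>5 D:9>6 E:7>5)
P1 drop D (C beats it: P:9>8 R:10>9)
P1→{A,C,E} P2→{P,R}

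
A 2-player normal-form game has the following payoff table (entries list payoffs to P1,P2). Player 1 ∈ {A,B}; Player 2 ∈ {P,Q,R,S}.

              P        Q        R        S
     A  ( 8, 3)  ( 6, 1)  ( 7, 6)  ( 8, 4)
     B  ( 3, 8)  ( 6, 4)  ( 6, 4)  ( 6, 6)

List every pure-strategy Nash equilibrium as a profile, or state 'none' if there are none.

Nash profiles: (A,R)

(A,P): not NE [P2→R gives 6>3]
(A,Q): not NE [P2→R gives 6>1]
(A,R): NE
(A,S): not NE [P2→R gives 6>4]
(B,P): not NE [P1→A gives 8>3]
(B,Q): not NE [P2→P gives 8>4]
(B,R): not NE [P1→A gives 7>6; P2→P gives 8>4]
(B,S): not NE [P1→A gives 8>6; P2→P gives 8>6]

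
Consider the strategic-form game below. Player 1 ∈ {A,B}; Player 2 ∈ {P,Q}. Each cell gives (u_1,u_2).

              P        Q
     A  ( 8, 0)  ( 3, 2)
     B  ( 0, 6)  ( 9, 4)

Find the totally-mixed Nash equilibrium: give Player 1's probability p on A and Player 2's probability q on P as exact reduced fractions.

P1 indiff ⇒ q·8+(1-q)·3 = q·0+(1-q)·9 ⇒ q(8) = (1-q)(6) ⇒ q = 3/7
P2 indiff ⇒ p·0+(1-p)·6 = p·2+(1-p)·4 ⇒ p(-2) = (1-p)(-2) ⇒ p = 1/2

p=1/2, q=3/7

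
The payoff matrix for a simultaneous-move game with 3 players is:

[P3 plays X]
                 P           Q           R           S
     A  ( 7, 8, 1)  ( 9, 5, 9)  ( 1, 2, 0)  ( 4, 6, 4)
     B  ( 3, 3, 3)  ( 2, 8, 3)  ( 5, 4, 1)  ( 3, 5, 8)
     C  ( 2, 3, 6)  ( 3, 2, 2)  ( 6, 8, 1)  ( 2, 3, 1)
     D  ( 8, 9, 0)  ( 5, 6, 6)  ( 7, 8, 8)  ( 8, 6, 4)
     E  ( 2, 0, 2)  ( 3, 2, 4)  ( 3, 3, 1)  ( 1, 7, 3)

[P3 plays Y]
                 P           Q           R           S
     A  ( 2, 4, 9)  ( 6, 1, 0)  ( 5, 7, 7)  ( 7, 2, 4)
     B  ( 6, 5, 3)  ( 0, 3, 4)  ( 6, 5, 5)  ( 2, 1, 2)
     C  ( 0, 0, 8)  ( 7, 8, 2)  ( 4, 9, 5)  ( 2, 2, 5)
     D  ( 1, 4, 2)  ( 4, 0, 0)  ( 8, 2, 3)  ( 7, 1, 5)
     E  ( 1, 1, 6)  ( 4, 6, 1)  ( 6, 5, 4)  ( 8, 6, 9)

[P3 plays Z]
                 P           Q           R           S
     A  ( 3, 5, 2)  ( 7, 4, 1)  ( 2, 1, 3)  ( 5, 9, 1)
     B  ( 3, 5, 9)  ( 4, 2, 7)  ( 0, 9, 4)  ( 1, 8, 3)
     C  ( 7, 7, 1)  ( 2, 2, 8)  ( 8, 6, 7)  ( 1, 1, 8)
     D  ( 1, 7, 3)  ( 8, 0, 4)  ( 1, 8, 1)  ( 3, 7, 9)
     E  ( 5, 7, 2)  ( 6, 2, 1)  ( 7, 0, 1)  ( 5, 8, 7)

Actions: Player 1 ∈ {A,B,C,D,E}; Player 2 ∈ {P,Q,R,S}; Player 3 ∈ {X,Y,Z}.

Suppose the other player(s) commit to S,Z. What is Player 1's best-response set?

u_1(A vs S,Z) = 5
u_1(B vs S,Z) = 1
u_1(C vs S,Z) = 1
u_1(D vs S,Z) = 3
u_1(E vs S,Z) = 5
max payoff 5 at {A,E}

argmax u_1 = {A,E}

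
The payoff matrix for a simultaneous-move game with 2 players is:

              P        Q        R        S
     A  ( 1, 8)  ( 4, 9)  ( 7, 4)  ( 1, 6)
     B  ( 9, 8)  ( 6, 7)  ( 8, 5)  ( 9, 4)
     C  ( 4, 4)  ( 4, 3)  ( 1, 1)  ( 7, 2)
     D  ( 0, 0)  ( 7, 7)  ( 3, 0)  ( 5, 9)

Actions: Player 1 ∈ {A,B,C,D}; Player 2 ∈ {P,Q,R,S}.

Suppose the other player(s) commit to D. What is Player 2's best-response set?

argmax u_2 = {S}

u_2(P vs D) = 0
u_2(Q vs D) = 7
u_2(R vs D) = 0
u_2(S vs D) = 9
max payoff 9 at {S}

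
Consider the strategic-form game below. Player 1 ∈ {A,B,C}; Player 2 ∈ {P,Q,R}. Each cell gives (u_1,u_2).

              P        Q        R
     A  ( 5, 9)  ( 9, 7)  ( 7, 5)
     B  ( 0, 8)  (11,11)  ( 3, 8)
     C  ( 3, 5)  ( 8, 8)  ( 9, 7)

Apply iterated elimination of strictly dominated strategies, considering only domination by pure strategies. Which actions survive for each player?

P2 drop R (Q beats it: A:7>5 B:11>8 C:8>7)
P1 drop C (A beats it: P:5>3 Q:9>8)
P1→{A,B} P2→{P,Q}

Remaining: P1:{A,B} P2:{P,Q}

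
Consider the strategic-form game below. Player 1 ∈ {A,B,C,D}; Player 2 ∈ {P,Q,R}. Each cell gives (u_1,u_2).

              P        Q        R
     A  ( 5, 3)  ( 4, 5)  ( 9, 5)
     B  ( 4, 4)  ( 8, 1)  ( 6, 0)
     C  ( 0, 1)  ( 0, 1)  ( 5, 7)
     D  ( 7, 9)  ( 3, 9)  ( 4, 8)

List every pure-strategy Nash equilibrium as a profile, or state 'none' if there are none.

PSNE = {(A,R), (D,P)}

(A,P): not NE [P1→D gives 7>5; P2→R gives 5>3]
(A,Q): not NE [P1→B gives 8>4]
(A,R): NE
(B,P): not NE [P1→D gives 7>4]
(B,Q): not NE [P2→P gives 4>1]
(B,R): not NE [P1→A gives 9>6; P2→P gives 4>0]
(C,P): not NE [P1→D gives 7>0; P2→R gives 7>1]
(C,Q): not NE [P1→B gives 8>0; P2→R gives 7>1]
(C,R): not NE [P1→A gives 9>5]
(D,P): NE
(D,Q): not NE [P1→B gives 8>3]
(D,R): not NE [P1→A gives 9>4; P2→Q gives 9>8]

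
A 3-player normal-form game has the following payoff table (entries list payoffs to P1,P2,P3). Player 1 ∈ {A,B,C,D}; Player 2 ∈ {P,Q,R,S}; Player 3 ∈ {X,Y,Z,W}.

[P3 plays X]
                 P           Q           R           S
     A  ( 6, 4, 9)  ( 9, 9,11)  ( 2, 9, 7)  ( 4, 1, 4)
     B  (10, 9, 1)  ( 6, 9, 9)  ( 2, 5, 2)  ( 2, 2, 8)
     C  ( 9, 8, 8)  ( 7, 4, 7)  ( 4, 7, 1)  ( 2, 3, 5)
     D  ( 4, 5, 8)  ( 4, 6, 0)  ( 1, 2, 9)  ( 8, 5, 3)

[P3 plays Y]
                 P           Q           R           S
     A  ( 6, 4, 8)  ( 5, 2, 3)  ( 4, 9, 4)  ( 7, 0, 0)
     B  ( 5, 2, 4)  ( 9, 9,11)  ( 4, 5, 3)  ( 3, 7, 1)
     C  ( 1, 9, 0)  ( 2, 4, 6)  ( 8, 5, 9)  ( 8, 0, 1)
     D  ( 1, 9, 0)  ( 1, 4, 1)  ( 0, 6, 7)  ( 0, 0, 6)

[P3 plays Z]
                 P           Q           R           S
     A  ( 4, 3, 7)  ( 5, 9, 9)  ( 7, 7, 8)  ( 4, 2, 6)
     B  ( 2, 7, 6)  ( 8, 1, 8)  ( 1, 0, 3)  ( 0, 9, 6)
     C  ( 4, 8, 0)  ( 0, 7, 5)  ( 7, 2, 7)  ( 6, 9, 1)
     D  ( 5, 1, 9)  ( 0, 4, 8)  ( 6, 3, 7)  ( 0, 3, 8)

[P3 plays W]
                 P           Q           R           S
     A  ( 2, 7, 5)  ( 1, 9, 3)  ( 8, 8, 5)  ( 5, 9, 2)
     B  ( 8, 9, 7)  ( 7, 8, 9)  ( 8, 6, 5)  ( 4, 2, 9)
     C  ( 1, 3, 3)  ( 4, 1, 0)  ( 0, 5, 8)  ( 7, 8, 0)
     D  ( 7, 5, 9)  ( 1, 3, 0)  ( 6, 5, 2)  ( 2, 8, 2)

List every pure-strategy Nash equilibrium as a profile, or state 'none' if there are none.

NE set: (A,Q,X), (B,P,W), (B,Q,Y)

(A,P,X): not NE [P1→B gives 10>6; P2→R gives 9>4]
(A,P,Y): not NE [P2→R gives 9>4; P3→X gives 9>8]
(A,P,Z): not NE [P1→D gives 5>4; P2→Q gives 9>3; P3→X gives 9>7]
(A,P,W): not NE [P1→B gives 8>2; P2→S gives 9>7; P3→X gives 9>5]
(A,Q,X): NE
(A,Q,Y): not NE [P1→B gives 9>5; P2→R gives 9>2; P3→X gives 11>3]
(A,Q,Z): not NE [P1→B gives 8>5; P3→X gives 11>9]
(A,Q,W): not NE [P1→B gives 7>1; P3→X gives 11>3]
(A,R,X): not NE [P1→C gives 4>2; P3→Z gives 8>7]
(A,R,Y): not NE [P1→C gives 8>4; P3→Z gives 8>4]
(A,R,Z): not NE [P2→Q gives 9>7]
(A,R,W): not NE [P2→S gives 9>8; P3→Z gives 8>5]
(A,S,X): not NE [P1→D gives 8>4; P2→R gives 9>1; P3→Z gives 6>4]
(A,S,Y): not NE [P1→C gives 8>7; P2→R gives 9>0; P3→Z gives 6>0]
(A,S,Z): not NE [P1→C gives 6>4; P2→Q gives 9>2]
(A,S,W): not NE [P1→C gives 7>5; P3→Z gives 6>2]
(B,P,X): not NE [P3→W gives 7>1]
(B,P,Y): not NE [P1→A gives 6>5; P2→Q gives 9>2; P3→W gives 7>4]
(B,P,Z): not NE [P1→D gives 5>2; P2→S gives 9>7; P3→W gives 7>6]
(B,P,W): NE
(B,Q,X): not NE [P1→A gives 9>6; P3→Y gives 11>9]
(B,Q,Y): NE
(B,Q,Z): not NE [P2→S gives 9>1; P3→Y gives 11>8]
(B,Q,W): not NE [P2→P gives 9>8; P3→Y gives 11>9]
(B,R,X): not NE [P1→C gives 4>2; P2→Q gives 9>5; P3→W gives 5>2]
(B,R,Y): not NE [P1→C gives 8>4; P2→Q gives 9>5; P3→W gives 5>3]
(B,R,Z): not NE [P1→C gives 7>1; P2→S gives 9>0; P3→W gives 5>3]
(B,R,W): not NE [P2→P gives 9>6]
(B,S,X): not NE [P1→D gives 8>2; P2→Q gives 9>2; P3→W gives 9>8]
(B,S,Y): not NE [P1→C gives 8>3; P2→Q gives 9>7; P3→W gives 9>1]
(B,S,Z): not NE [P1→C gives 6>0; P3→W gives 9>6]
(B,S,W): not NE [P1→C gives 7>4; P2→P gives 9>2]
(C,P,X): not NE [P1→B gives 10>9]
(C,P,Y): not NE [P1→A gives 6>1; P3→X gives 8>0]
(C,P,Z): not NE [P1→D gives 5>4; P2→S gives 9>8; P3→X gives 8>0]
(C,P,W): not NE [P1→B gives 8>1; P2→S gives 8>3; P3→X gives 8>3]
(C,Q,X): not NE [P1→A gives 9>7; P2→P gives 8>4]
(C,Q,Y): not NE [P1→B gives 9>2; P2→P gives 9>4; P3→X gives 7>6]
(C,Q,Z): not NE [P1→B gives 8>0; P2→S gives 9>7; P3→X gives 7>5]
(C,Q,W): not NE [P1→B gives 7>4; P2→S gives 8>1; P3→X gives 7>0]
(C,R,X): not NE [P2→P gives 8>7; P3→Y gives 9>1]
(C,R,Y): not NE [P2→P gives 9>5]
(C,R,Z): not NE [P2→S gives 9>2; P3→Y gives 9>7]
(C,R,W): not NE [P1→B gives 8>0; P2→S gives 8>5; P3→Y gives 9>8]
(C,S,X): not NE [P1→D gives 8>2; P2→P gives 8>3]
(C,S,Y): not NE [P2→P gives 9>0; P3→X gives 5>1]
(C,S,Z): not NE [P3→X gives 5>1]
(C,S,W): not NE [P3→X gives 5>0]
(D,P,X): not NE [P1→B gives 10>4; P2→Q gives 6>5; P3→W gives 9>8]
(D,P,Y): not NE [P1→A gives 6>1; P3→W gives 9>0]
(D,P,Z): not NE [P2→Q gives 4>1]
(D,P,W): not NE [P1→B gives 8>7; P2→S gives 8>5]
(D,Q,X): not NE [P1→A gives 9>4; P3→Z gives 8>0]
(D,Q,Y): not NE [P1→B gives 9>1; P2→P gives 9>4; P3→Z gives 8>1]
(D,Q,Z): not NE [P1→B gives 8>0]
(D,Q,W): not NE [P1→B gives 7>1; P2→S gives 8>3; P3→Z gives 8>0]
(D,R,X): not NE [P1→C gives 4>1; P2→Q gives 6>2]
(D,R,Y): not NE [P1→C gives 8>0; P2→P gives 9>6; P3→X gives 9>7]
(D,R,Z): not NE [P1→C gives 7>6; P2→Q gives 4>3; P3→X gives 9>7]
(D,R,W): not NE [P1→B gives 8>6; P2→S gives 8>5; P3→X gives 9>2]
(D,S,X): not NE [P2→Q gives 6>5; P3→Z gives 8>3]
(D,S,Y): not NE [P1→C gives 8>0; P2→P gives 9>0; P3→Z gives 8>6]
(D,S,Z): not NE [P1→C gives 6>0; P2→Q gives 4>3]
(D,S,W): not NE [P1→C gives 7>2; P3→Z gives 8>2]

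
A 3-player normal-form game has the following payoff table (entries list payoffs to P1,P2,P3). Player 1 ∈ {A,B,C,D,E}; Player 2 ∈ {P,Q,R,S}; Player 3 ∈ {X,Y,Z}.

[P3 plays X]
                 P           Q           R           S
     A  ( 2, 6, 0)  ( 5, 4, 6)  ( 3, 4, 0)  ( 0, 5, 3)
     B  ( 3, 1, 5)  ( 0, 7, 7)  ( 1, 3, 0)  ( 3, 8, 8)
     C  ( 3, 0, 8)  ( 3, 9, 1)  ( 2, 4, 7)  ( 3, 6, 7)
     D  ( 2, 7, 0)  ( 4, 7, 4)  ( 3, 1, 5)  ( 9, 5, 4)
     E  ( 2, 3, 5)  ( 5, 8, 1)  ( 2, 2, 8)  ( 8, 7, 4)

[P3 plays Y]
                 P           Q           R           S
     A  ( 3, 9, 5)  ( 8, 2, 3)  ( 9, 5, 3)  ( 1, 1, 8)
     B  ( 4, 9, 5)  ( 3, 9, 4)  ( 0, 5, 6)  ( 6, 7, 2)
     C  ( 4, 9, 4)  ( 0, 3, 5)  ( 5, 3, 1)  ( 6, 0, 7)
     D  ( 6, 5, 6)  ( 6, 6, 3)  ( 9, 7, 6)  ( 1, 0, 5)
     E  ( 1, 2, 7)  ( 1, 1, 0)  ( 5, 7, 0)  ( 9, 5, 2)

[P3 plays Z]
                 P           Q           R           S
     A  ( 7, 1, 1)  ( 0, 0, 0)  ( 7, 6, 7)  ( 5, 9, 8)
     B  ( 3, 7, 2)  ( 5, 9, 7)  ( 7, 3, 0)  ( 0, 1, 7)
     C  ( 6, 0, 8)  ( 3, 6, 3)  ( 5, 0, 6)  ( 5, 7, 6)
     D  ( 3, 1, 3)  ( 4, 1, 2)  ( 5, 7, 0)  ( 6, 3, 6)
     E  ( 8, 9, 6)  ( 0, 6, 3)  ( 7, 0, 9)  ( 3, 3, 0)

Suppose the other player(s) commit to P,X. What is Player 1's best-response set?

argmax u_1 = {B,C}

u_1(A vs P,X) = 2
u_1(B vs P,X) = 3
u_1(C vs P,X) = 3
u_1(D vs P,X) = 2
u_1(E vs P,X) = 2
max payoff 3 at {B,C}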